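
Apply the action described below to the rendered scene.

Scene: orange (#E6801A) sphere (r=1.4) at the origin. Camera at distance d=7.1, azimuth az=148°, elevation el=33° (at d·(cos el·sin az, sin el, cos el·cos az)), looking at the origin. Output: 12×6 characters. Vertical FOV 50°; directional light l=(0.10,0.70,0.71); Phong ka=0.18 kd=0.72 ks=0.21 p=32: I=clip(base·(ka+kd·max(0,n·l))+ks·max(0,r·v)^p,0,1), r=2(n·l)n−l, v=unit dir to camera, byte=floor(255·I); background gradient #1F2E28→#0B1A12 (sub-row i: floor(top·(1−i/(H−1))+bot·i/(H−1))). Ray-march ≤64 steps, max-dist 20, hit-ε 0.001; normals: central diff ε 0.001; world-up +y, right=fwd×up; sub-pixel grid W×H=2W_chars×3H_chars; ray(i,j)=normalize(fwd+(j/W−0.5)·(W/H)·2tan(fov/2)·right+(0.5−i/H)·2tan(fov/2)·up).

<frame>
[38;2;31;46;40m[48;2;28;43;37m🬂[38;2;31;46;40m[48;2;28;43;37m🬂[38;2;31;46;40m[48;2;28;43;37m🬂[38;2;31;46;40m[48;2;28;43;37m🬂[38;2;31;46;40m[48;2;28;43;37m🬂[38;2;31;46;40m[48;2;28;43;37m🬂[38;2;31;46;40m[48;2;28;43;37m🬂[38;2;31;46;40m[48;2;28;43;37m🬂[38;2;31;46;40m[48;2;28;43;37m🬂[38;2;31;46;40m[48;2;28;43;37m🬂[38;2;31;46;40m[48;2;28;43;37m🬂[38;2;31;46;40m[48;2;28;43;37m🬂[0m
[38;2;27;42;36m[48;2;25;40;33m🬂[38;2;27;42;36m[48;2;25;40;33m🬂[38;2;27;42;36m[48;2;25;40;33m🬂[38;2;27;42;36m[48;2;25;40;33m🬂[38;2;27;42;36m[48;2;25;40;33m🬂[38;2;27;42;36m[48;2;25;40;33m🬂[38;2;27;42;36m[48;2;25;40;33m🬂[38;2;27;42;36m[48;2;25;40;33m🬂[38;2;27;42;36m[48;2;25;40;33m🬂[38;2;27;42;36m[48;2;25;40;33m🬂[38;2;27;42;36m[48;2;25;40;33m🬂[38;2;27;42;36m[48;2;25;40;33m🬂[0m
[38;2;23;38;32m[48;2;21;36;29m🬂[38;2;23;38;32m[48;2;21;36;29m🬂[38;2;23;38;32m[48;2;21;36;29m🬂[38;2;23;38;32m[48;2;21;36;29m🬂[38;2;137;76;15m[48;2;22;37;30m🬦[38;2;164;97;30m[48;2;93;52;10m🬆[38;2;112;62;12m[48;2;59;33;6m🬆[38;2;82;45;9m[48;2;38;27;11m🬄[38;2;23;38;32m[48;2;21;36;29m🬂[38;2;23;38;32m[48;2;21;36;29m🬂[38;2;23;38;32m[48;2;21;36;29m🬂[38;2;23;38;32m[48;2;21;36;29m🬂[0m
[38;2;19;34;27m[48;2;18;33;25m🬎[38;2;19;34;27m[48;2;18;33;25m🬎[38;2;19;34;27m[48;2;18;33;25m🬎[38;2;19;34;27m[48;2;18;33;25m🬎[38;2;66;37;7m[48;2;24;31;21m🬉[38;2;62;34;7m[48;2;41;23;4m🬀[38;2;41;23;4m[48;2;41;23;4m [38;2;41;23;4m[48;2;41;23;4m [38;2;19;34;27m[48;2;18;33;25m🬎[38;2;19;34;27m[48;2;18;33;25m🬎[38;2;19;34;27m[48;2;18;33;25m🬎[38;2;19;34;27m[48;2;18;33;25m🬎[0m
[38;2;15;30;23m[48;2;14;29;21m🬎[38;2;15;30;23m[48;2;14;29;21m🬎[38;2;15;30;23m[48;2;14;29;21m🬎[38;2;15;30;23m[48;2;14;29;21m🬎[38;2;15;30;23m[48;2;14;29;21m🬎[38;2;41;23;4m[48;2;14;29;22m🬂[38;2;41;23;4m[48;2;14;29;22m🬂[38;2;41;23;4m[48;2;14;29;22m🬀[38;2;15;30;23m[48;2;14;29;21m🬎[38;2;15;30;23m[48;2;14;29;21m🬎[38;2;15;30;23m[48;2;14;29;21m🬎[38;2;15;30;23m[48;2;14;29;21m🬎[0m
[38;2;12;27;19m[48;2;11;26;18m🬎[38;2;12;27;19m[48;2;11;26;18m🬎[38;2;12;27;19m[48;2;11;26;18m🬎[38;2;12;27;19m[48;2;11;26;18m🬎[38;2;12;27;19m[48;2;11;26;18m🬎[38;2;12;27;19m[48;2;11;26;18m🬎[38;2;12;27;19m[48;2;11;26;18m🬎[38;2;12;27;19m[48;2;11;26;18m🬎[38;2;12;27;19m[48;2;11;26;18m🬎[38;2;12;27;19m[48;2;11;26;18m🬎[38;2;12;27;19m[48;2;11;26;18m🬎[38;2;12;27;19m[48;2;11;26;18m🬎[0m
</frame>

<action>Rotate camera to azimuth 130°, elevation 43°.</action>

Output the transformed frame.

<frame>
[38;2;31;46;40m[48;2;28;43;37m🬂[38;2;31;46;40m[48;2;28;43;37m🬂[38;2;31;46;40m[48;2;28;43;37m🬂[38;2;31;46;40m[48;2;28;43;37m🬂[38;2;31;46;40m[48;2;28;43;37m🬂[38;2;31;46;40m[48;2;28;43;37m🬂[38;2;31;46;40m[48;2;28;43;37m🬂[38;2;31;46;40m[48;2;28;43;37m🬂[38;2;31;46;40m[48;2;28;43;37m🬂[38;2;31;46;40m[48;2;28;43;37m🬂[38;2;31;46;40m[48;2;28;43;37m🬂[38;2;31;46;40m[48;2;28;43;37m🬂[0m
[38;2;27;42;36m[48;2;25;40;33m🬂[38;2;27;42;36m[48;2;25;40;33m🬂[38;2;27;42;36m[48;2;25;40;33m🬂[38;2;27;42;36m[48;2;25;40;33m🬂[38;2;27;42;36m[48;2;25;40;33m🬂[38;2;27;42;36m[48;2;25;40;33m🬂[38;2;27;42;36m[48;2;25;40;33m🬂[38;2;27;42;36m[48;2;25;40;33m🬂[38;2;27;42;36m[48;2;25;40;33m🬂[38;2;27;42;36m[48;2;25;40;33m🬂[38;2;27;42;36m[48;2;25;40;33m🬂[38;2;27;42;36m[48;2;25;40;33m🬂[0m
[38;2;23;38;32m[48;2;21;36;29m🬂[38;2;23;38;32m[48;2;21;36;29m🬂[38;2;23;38;32m[48;2;21;36;29m🬂[38;2;23;38;32m[48;2;21;36;29m🬂[38;2;175;97;19m[48;2;22;37;30m🬦[38;2;190;111;31m[48;2;141;80;19m🬆[38;2;135;75;15m[48;2;93;52;10m🬆[38;2;90;50;9m[48;2;41;29;11m🬄[38;2;23;38;32m[48;2;21;36;29m🬂[38;2;23;38;32m[48;2;21;36;29m🬂[38;2;23;38;32m[48;2;21;36;29m🬂[38;2;23;38;32m[48;2;21;36;29m🬂[0m
[38;2;19;34;27m[48;2;18;33;25m🬎[38;2;19;34;27m[48;2;18;33;25m🬎[38;2;19;34;27m[48;2;18;33;25m🬎[38;2;19;34;27m[48;2;18;33;25m🬎[38;2;118;65;13m[48;2;31;35;21m🬉[38;2;98;54;10m[48;2;54;30;5m🬆[38;2;74;41;8m[48;2;44;24;4m🬀[38;2;41;23;4m[48;2;41;23;4m [38;2;19;34;27m[48;2;18;33;25m🬎[38;2;19;34;27m[48;2;18;33;25m🬎[38;2;19;34;27m[48;2;18;33;25m🬎[38;2;19;34;27m[48;2;18;33;25m🬎[0m
[38;2;15;30;23m[48;2;14;29;21m🬎[38;2;15;30;23m[48;2;14;29;21m🬎[38;2;15;30;23m[48;2;14;29;21m🬎[38;2;15;30;23m[48;2;14;29;21m🬎[38;2;15;30;23m[48;2;14;29;21m🬎[38;2;41;23;4m[48;2;14;29;22m🬂[38;2;41;23;4m[48;2;14;29;22m🬂[38;2;41;23;4m[48;2;14;29;22m🬀[38;2;15;30;23m[48;2;14;29;21m🬎[38;2;15;30;23m[48;2;14;29;21m🬎[38;2;15;30;23m[48;2;14;29;21m🬎[38;2;15;30;23m[48;2;14;29;21m🬎[0m
[38;2;12;27;19m[48;2;11;26;18m🬎[38;2;12;27;19m[48;2;11;26;18m🬎[38;2;12;27;19m[48;2;11;26;18m🬎[38;2;12;27;19m[48;2;11;26;18m🬎[38;2;12;27;19m[48;2;11;26;18m🬎[38;2;12;27;19m[48;2;11;26;18m🬎[38;2;12;27;19m[48;2;11;26;18m🬎[38;2;12;27;19m[48;2;11;26;18m🬎[38;2;12;27;19m[48;2;11;26;18m🬎[38;2;12;27;19m[48;2;11;26;18m🬎[38;2;12;27;19m[48;2;11;26;18m🬎[38;2;12;27;19m[48;2;11;26;18m🬎[0m
</frame>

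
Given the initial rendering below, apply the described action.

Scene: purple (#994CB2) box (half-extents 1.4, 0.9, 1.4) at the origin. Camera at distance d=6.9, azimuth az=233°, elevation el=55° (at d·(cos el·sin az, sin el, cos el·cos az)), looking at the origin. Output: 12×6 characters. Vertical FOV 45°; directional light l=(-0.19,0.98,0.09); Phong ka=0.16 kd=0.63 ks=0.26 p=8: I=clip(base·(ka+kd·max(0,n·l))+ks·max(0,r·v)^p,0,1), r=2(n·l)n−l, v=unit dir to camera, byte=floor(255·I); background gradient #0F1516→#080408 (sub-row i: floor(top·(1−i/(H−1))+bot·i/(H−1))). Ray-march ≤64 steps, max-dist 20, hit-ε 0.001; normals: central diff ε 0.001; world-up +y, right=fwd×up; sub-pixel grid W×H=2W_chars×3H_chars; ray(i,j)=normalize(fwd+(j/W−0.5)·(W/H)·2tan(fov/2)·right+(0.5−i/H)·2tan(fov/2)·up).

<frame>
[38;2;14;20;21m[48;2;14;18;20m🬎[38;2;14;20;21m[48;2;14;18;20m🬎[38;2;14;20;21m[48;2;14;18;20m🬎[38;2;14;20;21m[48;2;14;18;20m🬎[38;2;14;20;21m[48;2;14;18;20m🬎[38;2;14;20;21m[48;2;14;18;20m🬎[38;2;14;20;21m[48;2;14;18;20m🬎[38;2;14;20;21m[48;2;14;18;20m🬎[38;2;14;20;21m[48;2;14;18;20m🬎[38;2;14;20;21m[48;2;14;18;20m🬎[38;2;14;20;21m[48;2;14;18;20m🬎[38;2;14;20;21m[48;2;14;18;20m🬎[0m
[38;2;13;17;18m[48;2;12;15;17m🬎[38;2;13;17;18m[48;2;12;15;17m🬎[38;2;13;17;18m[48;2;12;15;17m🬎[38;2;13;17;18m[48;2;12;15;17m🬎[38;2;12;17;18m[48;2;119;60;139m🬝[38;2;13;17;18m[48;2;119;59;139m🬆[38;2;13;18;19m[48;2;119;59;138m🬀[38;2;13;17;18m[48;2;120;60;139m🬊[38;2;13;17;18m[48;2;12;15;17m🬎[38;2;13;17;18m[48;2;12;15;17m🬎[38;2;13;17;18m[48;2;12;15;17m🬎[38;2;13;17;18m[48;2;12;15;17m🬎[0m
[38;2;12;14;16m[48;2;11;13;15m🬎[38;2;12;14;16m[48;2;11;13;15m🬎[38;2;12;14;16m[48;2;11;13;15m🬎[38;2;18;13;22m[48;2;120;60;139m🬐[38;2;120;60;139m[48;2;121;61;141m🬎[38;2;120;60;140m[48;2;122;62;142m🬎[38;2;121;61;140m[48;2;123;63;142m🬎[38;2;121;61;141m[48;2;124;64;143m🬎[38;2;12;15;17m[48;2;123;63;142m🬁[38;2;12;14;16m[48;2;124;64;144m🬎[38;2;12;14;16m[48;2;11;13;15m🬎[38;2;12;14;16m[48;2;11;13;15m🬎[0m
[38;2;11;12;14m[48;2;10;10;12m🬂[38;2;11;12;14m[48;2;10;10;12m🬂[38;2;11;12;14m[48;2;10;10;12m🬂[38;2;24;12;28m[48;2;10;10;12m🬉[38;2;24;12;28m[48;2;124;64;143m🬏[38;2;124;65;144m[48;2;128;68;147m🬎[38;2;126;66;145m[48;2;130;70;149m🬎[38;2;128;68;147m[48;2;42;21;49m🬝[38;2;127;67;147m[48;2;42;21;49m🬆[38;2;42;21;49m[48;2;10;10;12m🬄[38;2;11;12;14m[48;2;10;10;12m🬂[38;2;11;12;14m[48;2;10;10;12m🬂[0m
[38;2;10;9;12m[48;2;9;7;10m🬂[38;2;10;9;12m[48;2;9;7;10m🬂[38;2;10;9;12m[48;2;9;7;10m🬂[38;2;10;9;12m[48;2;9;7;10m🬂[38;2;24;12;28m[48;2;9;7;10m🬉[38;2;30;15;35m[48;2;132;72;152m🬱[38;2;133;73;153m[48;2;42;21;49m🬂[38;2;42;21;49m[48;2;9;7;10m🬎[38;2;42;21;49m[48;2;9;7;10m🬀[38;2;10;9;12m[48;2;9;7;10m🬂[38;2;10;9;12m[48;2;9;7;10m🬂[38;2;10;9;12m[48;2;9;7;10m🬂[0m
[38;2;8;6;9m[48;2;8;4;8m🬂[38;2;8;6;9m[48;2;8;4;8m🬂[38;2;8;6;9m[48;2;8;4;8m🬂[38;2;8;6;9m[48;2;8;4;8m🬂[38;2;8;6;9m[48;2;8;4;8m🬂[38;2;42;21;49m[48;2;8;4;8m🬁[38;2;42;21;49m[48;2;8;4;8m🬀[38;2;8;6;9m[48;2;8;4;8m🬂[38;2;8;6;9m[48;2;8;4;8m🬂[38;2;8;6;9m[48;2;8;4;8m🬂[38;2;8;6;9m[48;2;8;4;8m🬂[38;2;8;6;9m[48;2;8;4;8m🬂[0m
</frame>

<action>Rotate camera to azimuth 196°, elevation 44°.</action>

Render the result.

<frame>
[38;2;14;20;21m[48;2;14;18;20m🬎[38;2;14;20;21m[48;2;14;18;20m🬎[38;2;14;20;21m[48;2;14;18;20m🬎[38;2;14;20;21m[48;2;14;18;20m🬎[38;2;14;20;21m[48;2;14;18;20m🬎[38;2;14;20;21m[48;2;14;18;20m🬎[38;2;14;20;21m[48;2;14;18;20m🬎[38;2;14;20;21m[48;2;14;18;20m🬎[38;2;14;20;21m[48;2;14;18;20m🬎[38;2;14;20;21m[48;2;14;18;20m🬎[38;2;14;20;21m[48;2;14;18;20m🬎[38;2;14;20;21m[48;2;14;18;20m🬎[0m
[38;2;13;17;18m[48;2;12;15;17m🬎[38;2;13;17;18m[48;2;12;15;17m🬎[38;2;13;17;18m[48;2;12;15;17m🬎[38;2;13;17;18m[48;2;12;15;17m🬎[38;2;119;59;138m[48;2;12;17;18m🬦[38;2;13;18;19m[48;2;119;59;138m🬂[38;2;13;17;18m[48;2;119;59;139m🬎[38;2;13;17;18m[48;2;119;60;139m🬎[38;2;13;17;18m[48;2;120;60;139m🬎[38;2;13;17;18m[48;2;12;15;17m🬎[38;2;13;17;18m[48;2;12;15;17m🬎[38;2;13;17;18m[48;2;12;15;17m🬎[0m
[38;2;12;14;16m[48;2;11;13;15m🬎[38;2;12;14;16m[48;2;11;13;15m🬎[38;2;12;14;16m[48;2;11;13;15m🬎[38;2;11;14;16m[48;2;119;59;139m🬕[38;2;119;59;139m[48;2;120;60;139m🬆[38;2;119;59;139m[48;2;120;60;140m🬆[38;2;120;60;139m[48;2;121;61;141m🬎[38;2;120;60;139m[48;2;122;62;141m🬎[38;2;120;60;140m[48;2;29;18;35m🬕[38;2;12;14;16m[48;2;11;13;15m🬎[38;2;12;14;16m[48;2;11;13;15m🬎[38;2;12;14;16m[48;2;11;13;15m🬎[0m
[38;2;11;12;14m[48;2;10;10;12m🬂[38;2;11;12;14m[48;2;10;10;12m🬂[38;2;11;12;14m[48;2;10;10;12m🬂[38;2;120;60;139m[48;2;24;12;28m🬂[38;2;121;61;140m[48;2;24;12;28m🬂[38;2;122;62;141m[48;2;24;12;28m🬎[38;2;123;63;143m[48;2;24;12;28m🬎[38;2;24;12;28m[48;2;125;65;144m🬏[38;2;126;66;145m[48;2;10;11;13m▌[38;2;11;12;14m[48;2;10;10;12m🬂[38;2;11;12;14m[48;2;10;10;12m🬂[38;2;11;12;14m[48;2;10;10;12m🬂[0m
[38;2;10;9;12m[48;2;9;7;10m🬂[38;2;10;9;12m[48;2;9;7;10m🬂[38;2;10;9;12m[48;2;9;7;10m🬂[38;2;24;12;28m[48;2;9;7;10m🬉[38;2;24;12;28m[48;2;9;7;10m🬎[38;2;24;12;28m[48;2;24;12;28m [38;2;24;12;28m[48;2;24;12;28m [38;2;24;12;28m[48;2;24;12;28m [38;2;24;12;28m[48;2;9;7;10m🬀[38;2;10;9;12m[48;2;9;7;10m🬂[38;2;10;9;12m[48;2;9;7;10m🬂[38;2;10;9;12m[48;2;9;7;10m🬂[0m
[38;2;8;6;9m[48;2;8;4;8m🬂[38;2;8;6;9m[48;2;8;4;8m🬂[38;2;8;6;9m[48;2;8;4;8m🬂[38;2;8;6;9m[48;2;8;4;8m🬂[38;2;8;6;9m[48;2;8;4;8m🬂[38;2;8;6;9m[48;2;8;4;8m🬂[38;2;8;6;9m[48;2;8;4;8m🬂[38;2;24;12;28m[48;2;8;4;8m🬂[38;2;8;6;9m[48;2;8;4;8m🬂[38;2;8;6;9m[48;2;8;4;8m🬂[38;2;8;6;9m[48;2;8;4;8m🬂[38;2;8;6;9m[48;2;8;4;8m🬂[0m
</frame>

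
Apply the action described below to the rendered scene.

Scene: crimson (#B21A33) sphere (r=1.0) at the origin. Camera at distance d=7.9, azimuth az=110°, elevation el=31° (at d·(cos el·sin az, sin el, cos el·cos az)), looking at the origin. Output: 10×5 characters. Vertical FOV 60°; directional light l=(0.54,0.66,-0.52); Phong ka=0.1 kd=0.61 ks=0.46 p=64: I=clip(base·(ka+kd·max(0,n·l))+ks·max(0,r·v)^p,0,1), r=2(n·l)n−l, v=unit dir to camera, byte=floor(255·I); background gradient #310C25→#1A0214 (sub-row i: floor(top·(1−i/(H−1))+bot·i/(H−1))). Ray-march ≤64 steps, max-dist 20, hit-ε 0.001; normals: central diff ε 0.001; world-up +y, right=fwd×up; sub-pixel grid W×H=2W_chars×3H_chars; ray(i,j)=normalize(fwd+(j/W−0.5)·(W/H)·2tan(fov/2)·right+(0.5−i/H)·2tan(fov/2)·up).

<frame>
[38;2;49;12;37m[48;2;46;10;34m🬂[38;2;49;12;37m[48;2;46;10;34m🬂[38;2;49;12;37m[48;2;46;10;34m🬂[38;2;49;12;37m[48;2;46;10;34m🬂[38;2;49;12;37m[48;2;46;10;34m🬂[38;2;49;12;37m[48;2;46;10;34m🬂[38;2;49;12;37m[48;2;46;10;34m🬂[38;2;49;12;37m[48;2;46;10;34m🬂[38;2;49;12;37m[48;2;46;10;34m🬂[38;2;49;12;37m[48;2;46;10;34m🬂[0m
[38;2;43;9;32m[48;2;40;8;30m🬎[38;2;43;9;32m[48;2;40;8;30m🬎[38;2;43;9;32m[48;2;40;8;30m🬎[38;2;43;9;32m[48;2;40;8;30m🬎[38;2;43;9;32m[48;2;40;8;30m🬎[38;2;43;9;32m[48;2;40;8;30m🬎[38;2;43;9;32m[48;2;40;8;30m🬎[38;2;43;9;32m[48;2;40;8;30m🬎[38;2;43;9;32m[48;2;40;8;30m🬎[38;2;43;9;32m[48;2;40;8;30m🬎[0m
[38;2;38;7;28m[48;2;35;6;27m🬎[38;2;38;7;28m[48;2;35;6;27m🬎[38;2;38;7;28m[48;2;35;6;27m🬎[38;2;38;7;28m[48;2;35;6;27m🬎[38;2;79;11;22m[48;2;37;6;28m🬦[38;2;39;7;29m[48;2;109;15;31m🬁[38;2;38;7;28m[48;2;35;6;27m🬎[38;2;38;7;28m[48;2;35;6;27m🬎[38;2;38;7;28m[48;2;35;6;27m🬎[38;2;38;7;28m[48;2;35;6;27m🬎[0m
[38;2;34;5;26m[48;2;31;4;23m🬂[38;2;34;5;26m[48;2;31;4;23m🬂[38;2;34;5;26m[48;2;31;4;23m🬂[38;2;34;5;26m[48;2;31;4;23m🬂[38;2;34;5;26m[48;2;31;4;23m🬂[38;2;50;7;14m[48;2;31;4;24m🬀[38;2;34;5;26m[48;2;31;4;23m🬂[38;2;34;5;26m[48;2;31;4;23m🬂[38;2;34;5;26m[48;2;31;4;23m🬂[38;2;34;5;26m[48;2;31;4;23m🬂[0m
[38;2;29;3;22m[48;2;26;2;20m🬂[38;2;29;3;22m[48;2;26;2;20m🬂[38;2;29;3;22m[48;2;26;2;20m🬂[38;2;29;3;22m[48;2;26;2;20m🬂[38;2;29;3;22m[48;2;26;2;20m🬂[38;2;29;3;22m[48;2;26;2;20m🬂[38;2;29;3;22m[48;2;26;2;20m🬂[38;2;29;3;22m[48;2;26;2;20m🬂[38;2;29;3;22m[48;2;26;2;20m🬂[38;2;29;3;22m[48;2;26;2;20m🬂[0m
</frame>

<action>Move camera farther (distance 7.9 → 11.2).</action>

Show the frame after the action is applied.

<frame>
[38;2;49;12;37m[48;2;46;10;34m🬂[38;2;49;12;37m[48;2;46;10;34m🬂[38;2;49;12;37m[48;2;46;10;34m🬂[38;2;49;12;37m[48;2;46;10;34m🬂[38;2;49;12;37m[48;2;46;10;34m🬂[38;2;49;12;37m[48;2;46;10;34m🬂[38;2;49;12;37m[48;2;46;10;34m🬂[38;2;49;12;37m[48;2;46;10;34m🬂[38;2;49;12;37m[48;2;46;10;34m🬂[38;2;49;12;37m[48;2;46;10;34m🬂[0m
[38;2;43;9;32m[48;2;40;8;30m🬎[38;2;43;9;32m[48;2;40;8;30m🬎[38;2;43;9;32m[48;2;40;8;30m🬎[38;2;43;9;32m[48;2;40;8;30m🬎[38;2;43;9;32m[48;2;40;8;30m🬎[38;2;43;9;32m[48;2;40;8;30m🬎[38;2;43;9;32m[48;2;40;8;30m🬎[38;2;43;9;32m[48;2;40;8;30m🬎[38;2;43;9;32m[48;2;40;8;30m🬎[38;2;43;9;32m[48;2;40;8;30m🬎[0m
[38;2;38;7;28m[48;2;35;6;27m🬎[38;2;38;7;28m[48;2;35;6;27m🬎[38;2;38;7;28m[48;2;35;6;27m🬎[38;2;38;7;28m[48;2;35;6;27m🬎[38;2;37;6;24m[48;2;17;2;5m🬝[38;2;50;8;26m[48;2;103;14;29m🬡[38;2;38;7;28m[48;2;35;6;27m🬎[38;2;38;7;28m[48;2;35;6;27m🬎[38;2;38;7;28m[48;2;35;6;27m🬎[38;2;38;7;28m[48;2;35;6;27m🬎[0m
[38;2;34;5;26m[48;2;31;4;23m🬂[38;2;34;5;26m[48;2;31;4;23m🬂[38;2;34;5;26m[48;2;31;4;23m🬂[38;2;34;5;26m[48;2;31;4;23m🬂[38;2;34;5;26m[48;2;31;4;23m🬂[38;2;34;5;26m[48;2;31;4;23m🬂[38;2;34;5;26m[48;2;31;4;23m🬂[38;2;34;5;26m[48;2;31;4;23m🬂[38;2;34;5;26m[48;2;31;4;23m🬂[38;2;34;5;26m[48;2;31;4;23m🬂[0m
[38;2;29;3;22m[48;2;26;2;20m🬂[38;2;29;3;22m[48;2;26;2;20m🬂[38;2;29;3;22m[48;2;26;2;20m🬂[38;2;29;3;22m[48;2;26;2;20m🬂[38;2;29;3;22m[48;2;26;2;20m🬂[38;2;29;3;22m[48;2;26;2;20m🬂[38;2;29;3;22m[48;2;26;2;20m🬂[38;2;29;3;22m[48;2;26;2;20m🬂[38;2;29;3;22m[48;2;26;2;20m🬂[38;2;29;3;22m[48;2;26;2;20m🬂[0m
</frame>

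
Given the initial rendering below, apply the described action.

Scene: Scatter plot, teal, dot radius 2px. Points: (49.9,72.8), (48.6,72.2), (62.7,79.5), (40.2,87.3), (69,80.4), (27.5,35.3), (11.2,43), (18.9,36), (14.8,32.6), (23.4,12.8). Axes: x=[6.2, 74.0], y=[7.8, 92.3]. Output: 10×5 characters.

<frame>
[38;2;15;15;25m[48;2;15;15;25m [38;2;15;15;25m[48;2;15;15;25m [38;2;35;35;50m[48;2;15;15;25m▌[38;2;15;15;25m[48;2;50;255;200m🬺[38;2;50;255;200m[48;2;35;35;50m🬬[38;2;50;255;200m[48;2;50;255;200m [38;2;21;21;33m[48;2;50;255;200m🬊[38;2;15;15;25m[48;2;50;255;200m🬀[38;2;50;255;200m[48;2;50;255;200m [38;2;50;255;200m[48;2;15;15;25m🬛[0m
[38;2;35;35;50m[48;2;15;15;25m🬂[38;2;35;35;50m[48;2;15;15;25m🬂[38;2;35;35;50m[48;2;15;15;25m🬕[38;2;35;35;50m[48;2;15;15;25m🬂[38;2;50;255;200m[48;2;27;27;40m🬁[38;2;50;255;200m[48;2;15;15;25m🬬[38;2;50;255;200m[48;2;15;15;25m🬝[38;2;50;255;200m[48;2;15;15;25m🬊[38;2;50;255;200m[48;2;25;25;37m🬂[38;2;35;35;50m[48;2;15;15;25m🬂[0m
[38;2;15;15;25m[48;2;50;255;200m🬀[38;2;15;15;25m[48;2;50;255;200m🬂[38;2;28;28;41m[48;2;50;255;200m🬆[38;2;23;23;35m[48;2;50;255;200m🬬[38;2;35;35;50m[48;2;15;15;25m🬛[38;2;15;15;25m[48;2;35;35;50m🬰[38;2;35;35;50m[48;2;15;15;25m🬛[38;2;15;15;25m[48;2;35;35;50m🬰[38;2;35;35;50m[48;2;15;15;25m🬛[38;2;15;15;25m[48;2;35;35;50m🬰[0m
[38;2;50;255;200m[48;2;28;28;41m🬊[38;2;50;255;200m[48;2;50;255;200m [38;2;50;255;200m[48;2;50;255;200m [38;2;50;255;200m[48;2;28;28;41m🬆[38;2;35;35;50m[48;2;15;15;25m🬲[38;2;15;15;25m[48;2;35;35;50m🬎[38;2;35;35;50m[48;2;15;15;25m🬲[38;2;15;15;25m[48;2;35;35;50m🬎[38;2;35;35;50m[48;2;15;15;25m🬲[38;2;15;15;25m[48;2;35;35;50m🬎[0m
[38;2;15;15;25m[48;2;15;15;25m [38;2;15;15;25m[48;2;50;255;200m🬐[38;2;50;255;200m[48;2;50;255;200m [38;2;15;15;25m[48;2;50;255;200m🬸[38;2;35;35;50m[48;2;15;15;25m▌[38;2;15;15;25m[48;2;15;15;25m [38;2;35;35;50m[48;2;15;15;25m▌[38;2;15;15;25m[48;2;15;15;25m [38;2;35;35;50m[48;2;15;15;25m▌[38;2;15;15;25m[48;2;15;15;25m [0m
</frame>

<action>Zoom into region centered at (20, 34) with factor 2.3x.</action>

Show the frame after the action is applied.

<frame>
[38;2;15;15;25m[48;2;15;15;25m [38;2;15;15;25m[48;2;50;255;200m🬆[38;2;23;23;35m[48;2;50;255;200m🬬[38;2;15;15;25m[48;2;15;15;25m [38;2;35;35;50m[48;2;15;15;25m▌[38;2;15;15;25m[48;2;15;15;25m [38;2;35;35;50m[48;2;15;15;25m▌[38;2;15;15;25m[48;2;15;15;25m [38;2;35;35;50m[48;2;15;15;25m▌[38;2;15;15;25m[48;2;15;15;25m [0m
[38;2;50;255;200m[48;2;19;19;30m🬁[38;2;50;255;200m[48;2;15;15;25m🬬[38;2;50;255;200m[48;2;21;21;33m🬆[38;2;25;25;37m[48;2;50;255;200m🬎[38;2;50;255;200m[48;2;28;28;41m🬱[38;2;35;35;50m[48;2;15;15;25m🬂[38;2;31;31;45m[48;2;50;255;200m🬝[38;2;50;255;200m[48;2;28;28;41m🬱[38;2;35;35;50m[48;2;15;15;25m🬕[38;2;35;35;50m[48;2;15;15;25m🬂[0m
[38;2;15;15;25m[48;2;35;35;50m🬰[38;2;15;15;25m[48;2;35;35;50m🬰[38;2;35;35;50m[48;2;50;255;200m🬐[38;2;50;255;200m[48;2;50;255;200m [38;2;50;255;200m[48;2;15;15;25m🬝[38;2;50;255;200m[48;2;23;23;35m🬀[38;2;50;255;200m[48;2;28;28;41m🬊[38;2;50;255;200m[48;2;15;15;25m🬝[38;2;50;255;200m[48;2;27;27;40m🬀[38;2;15;15;25m[48;2;35;35;50m🬰[0m
[38;2;15;15;25m[48;2;35;35;50m🬎[38;2;15;15;25m[48;2;35;35;50m🬎[38;2;35;35;50m[48;2;15;15;25m🬲[38;2;50;255;200m[48;2;23;23;35m🬀[38;2;35;35;50m[48;2;15;15;25m🬲[38;2;15;15;25m[48;2;35;35;50m🬎[38;2;35;35;50m[48;2;15;15;25m🬲[38;2;15;15;25m[48;2;35;35;50m🬎[38;2;35;35;50m[48;2;15;15;25m🬲[38;2;15;15;25m[48;2;35;35;50m🬎[0m
[38;2;15;15;25m[48;2;15;15;25m [38;2;15;15;25m[48;2;15;15;25m [38;2;35;35;50m[48;2;15;15;25m▌[38;2;15;15;25m[48;2;15;15;25m [38;2;35;35;50m[48;2;15;15;25m▌[38;2;15;15;25m[48;2;15;15;25m [38;2;35;35;50m[48;2;15;15;25m▌[38;2;15;15;25m[48;2;15;15;25m [38;2;35;35;50m[48;2;15;15;25m▌[38;2;15;15;25m[48;2;15;15;25m [0m
</frame>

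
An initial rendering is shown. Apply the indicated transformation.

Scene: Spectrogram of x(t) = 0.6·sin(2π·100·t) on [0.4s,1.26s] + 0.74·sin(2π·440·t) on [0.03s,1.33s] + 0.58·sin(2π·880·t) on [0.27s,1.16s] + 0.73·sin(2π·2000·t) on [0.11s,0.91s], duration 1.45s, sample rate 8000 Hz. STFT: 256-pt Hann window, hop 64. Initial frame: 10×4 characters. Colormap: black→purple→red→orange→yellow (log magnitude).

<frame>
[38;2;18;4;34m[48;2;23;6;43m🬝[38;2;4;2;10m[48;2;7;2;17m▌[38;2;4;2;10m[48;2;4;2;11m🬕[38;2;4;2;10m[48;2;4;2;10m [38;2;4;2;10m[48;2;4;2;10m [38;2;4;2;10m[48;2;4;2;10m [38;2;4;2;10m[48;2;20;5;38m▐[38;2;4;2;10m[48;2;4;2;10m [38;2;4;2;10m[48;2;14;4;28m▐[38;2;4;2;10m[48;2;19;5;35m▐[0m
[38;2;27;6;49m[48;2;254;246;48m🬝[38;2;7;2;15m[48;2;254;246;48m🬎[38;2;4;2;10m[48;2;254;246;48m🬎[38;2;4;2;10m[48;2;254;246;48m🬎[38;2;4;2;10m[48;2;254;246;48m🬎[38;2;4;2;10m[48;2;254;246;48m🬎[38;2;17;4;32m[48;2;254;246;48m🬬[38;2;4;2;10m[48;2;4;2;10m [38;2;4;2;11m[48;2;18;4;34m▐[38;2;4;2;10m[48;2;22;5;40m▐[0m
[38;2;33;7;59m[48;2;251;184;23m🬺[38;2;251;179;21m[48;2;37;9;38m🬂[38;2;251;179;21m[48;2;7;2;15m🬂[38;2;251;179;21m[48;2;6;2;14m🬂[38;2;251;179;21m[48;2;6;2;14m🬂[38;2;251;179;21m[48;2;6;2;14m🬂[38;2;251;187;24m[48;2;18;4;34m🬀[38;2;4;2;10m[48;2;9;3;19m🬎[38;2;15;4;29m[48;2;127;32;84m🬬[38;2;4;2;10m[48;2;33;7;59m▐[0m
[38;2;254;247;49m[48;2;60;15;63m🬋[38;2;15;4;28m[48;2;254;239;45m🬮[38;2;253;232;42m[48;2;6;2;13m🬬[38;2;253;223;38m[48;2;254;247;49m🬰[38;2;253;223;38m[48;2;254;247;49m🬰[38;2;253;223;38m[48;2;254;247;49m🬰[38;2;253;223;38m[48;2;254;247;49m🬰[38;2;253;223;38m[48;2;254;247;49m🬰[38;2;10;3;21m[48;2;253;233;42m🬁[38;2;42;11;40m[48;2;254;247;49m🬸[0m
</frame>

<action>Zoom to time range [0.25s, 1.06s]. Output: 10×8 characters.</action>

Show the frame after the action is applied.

<frame>
[38;2;4;2;10m[48;2;7;2;15m▐[38;2;4;2;10m[48;2;4;2;10m [38;2;4;2;10m[48;2;4;2;10m [38;2;4;2;10m[48;2;4;2;10m [38;2;4;2;10m[48;2;4;2;10m [38;2;4;2;10m[48;2;4;2;10m [38;2;4;2;10m[48;2;4;2;10m [38;2;4;2;10m[48;2;4;2;10m [38;2;6;2;14m[48;2;17;4;32m▐[38;2;4;2;10m[48;2;4;2;10m [0m
[38;2;4;2;10m[48;2;7;2;16m▐[38;2;4;2;10m[48;2;4;2;11m▌[38;2;4;2;10m[48;2;4;2;10m [38;2;4;2;10m[48;2;4;2;10m [38;2;4;2;10m[48;2;4;2;10m [38;2;4;2;10m[48;2;4;2;10m [38;2;4;2;10m[48;2;4;2;10m [38;2;4;2;10m[48;2;4;2;10m [38;2;6;2;15m[48;2;20;5;37m▐[38;2;4;2;10m[48;2;4;2;10m [0m
[38;2;4;2;10m[48;2;8;2;18m▐[38;2;4;2;10m[48;2;4;2;11m▌[38;2;4;2;10m[48;2;4;2;10m [38;2;4;2;10m[48;2;4;2;10m [38;2;4;2;10m[48;2;4;2;10m [38;2;4;2;10m[48;2;4;2;10m [38;2;4;2;10m[48;2;4;2;10m [38;2;4;2;10m[48;2;4;2;10m [38;2;8;2;18m[48;2;28;6;50m▐[38;2;4;2;10m[48;2;4;2;10m [0m
[38;2;7;2;15m[48;2;254;247;48m🬎[38;2;4;2;10m[48;2;254;247;48m🬎[38;2;4;2;10m[48;2;254;247;48m🬎[38;2;4;2;10m[48;2;254;247;48m🬎[38;2;4;2;10m[48;2;254;247;48m🬎[38;2;4;2;10m[48;2;254;247;48m🬎[38;2;4;2;10m[48;2;254;247;48m🬎[38;2;4;2;10m[48;2;254;247;48m🬎[38;2;35;8;54m[48;2;254;247;48m🬬[38;2;4;2;10m[48;2;4;2;10m [0m
[38;2;251;179;21m[48;2;11;3;21m🬂[38;2;251;179;21m[48;2;4;2;11m🬂[38;2;251;179;21m[48;2;4;2;10m🬂[38;2;251;179;21m[48;2;4;2;10m🬂[38;2;251;179;21m[48;2;4;2;10m🬂[38;2;251;179;21m[48;2;4;2;10m🬂[38;2;251;179;21m[48;2;4;2;10m🬂[38;2;251;179;21m[48;2;4;2;10m🬂[38;2;251;183;22m[48;2;35;8;54m🬀[38;2;4;2;10m[48;2;4;2;10m [0m
[38;2;15;4;29m[48;2;93;23;87m🬬[38;2;5;2;11m[48;2;10;3;21m🬎[38;2;4;2;10m[48;2;9;3;19m🬎[38;2;4;2;10m[48;2;9;3;19m🬎[38;2;4;2;10m[48;2;9;3;19m🬎[38;2;4;2;10m[48;2;9;3;19m🬎[38;2;4;2;10m[48;2;9;3;19m🬎[38;2;4;2;10m[48;2;9;3;19m🬎[38;2;27;6;49m[48;2;9;3;19m▌[38;2;4;2;10m[48;2;9;3;19m🬎[0m
[38;2;253;222;38m[48;2;78;19;69m🬂[38;2;253;222;38m[48;2;33;7;59m🬂[38;2;253;222;38m[48;2;31;7;55m🬂[38;2;253;222;38m[48;2;31;7;55m🬂[38;2;253;222;38m[48;2;31;7;55m🬂[38;2;253;222;38m[48;2;31;7;55m🬂[38;2;253;222;38m[48;2;31;7;55m🬂[38;2;253;222;38m[48;2;31;7;55m🬂[38;2;253;223;38m[48;2;34;8;61m🬂[38;2;253;222;38m[48;2;31;7;55m🬂[0m
[38;2;254;249;49m[48;2;18;4;34m🬂[38;2;253;239;45m[48;2;40;10;36m🬡[38;2;253;236;44m[48;2;20;5;37m🬰[38;2;253;236;44m[48;2;20;5;37m🬰[38;2;253;236;44m[48;2;20;5;37m🬰[38;2;253;236;44m[48;2;20;5;37m🬰[38;2;253;236;44m[48;2;20;5;37m🬰[38;2;253;236;44m[48;2;20;5;37m🬰[38;2;253;236;44m[48;2;24;6;45m🬰[38;2;253;236;44m[48;2;20;5;37m🬰[0m
</frame>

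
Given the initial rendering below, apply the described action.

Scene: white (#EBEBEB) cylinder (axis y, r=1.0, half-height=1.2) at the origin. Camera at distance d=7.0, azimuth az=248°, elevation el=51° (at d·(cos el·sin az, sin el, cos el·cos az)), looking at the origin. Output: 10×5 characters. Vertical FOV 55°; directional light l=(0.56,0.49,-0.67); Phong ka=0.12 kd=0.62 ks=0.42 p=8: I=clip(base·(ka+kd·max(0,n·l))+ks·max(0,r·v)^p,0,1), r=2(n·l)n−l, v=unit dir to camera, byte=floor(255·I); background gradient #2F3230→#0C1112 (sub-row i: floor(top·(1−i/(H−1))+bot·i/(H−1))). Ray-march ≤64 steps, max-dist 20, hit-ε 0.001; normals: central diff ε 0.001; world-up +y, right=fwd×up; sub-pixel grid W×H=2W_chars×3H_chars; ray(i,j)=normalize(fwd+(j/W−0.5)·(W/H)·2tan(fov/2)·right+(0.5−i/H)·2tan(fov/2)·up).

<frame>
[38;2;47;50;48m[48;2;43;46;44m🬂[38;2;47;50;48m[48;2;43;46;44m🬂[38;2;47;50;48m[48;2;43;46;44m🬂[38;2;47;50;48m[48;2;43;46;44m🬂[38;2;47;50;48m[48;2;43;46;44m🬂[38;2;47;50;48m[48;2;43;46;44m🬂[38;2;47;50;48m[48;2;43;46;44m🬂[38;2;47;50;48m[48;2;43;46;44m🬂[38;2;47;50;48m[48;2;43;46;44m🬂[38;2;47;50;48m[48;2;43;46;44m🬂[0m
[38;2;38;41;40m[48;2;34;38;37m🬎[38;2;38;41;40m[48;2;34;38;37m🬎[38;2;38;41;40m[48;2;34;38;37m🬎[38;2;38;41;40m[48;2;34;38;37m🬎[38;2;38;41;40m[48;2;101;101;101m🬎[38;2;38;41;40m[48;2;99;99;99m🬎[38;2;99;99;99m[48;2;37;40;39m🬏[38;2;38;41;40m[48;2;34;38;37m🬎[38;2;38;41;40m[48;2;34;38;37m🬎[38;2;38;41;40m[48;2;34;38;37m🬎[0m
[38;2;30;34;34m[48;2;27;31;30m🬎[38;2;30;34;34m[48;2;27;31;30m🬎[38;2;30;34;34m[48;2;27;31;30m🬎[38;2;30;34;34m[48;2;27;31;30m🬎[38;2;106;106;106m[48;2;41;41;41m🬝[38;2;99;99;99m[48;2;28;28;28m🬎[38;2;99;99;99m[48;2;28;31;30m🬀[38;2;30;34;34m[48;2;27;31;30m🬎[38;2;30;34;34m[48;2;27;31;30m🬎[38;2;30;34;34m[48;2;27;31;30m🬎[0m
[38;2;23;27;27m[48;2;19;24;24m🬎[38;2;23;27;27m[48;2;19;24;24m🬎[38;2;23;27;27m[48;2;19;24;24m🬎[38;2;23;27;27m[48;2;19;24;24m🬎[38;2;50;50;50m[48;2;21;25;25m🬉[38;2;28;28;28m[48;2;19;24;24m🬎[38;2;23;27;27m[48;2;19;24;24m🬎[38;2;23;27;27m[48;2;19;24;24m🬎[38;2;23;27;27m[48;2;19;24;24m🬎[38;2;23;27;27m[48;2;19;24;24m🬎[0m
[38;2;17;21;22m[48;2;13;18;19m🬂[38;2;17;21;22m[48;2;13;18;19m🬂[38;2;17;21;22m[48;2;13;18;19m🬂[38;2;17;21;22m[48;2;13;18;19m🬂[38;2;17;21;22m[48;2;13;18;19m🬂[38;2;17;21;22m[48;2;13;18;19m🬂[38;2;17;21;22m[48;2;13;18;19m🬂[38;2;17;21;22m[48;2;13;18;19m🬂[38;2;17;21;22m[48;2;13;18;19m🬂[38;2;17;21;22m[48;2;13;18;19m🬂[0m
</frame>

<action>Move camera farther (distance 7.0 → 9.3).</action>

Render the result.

<frame>
[38;2;47;50;48m[48;2;43;46;44m🬂[38;2;47;50;48m[48;2;43;46;44m🬂[38;2;47;50;48m[48;2;43;46;44m🬂[38;2;47;50;48m[48;2;43;46;44m🬂[38;2;47;50;48m[48;2;43;46;44m🬂[38;2;47;50;48m[48;2;43;46;44m🬂[38;2;47;50;48m[48;2;43;46;44m🬂[38;2;47;50;48m[48;2;43;46;44m🬂[38;2;47;50;48m[48;2;43;46;44m🬂[38;2;47;50;48m[48;2;43;46;44m🬂[0m
[38;2;38;41;40m[48;2;34;38;37m🬎[38;2;38;41;40m[48;2;34;38;37m🬎[38;2;38;41;40m[48;2;34;38;37m🬎[38;2;38;41;40m[48;2;34;38;37m🬎[38;2;38;41;40m[48;2;34;38;37m🬎[38;2;38;41;40m[48;2;34;38;37m🬎[38;2;38;41;40m[48;2;34;38;37m🬎[38;2;38;41;40m[48;2;34;38;37m🬎[38;2;38;41;40m[48;2;34;38;37m🬎[38;2;38;41;40m[48;2;34;38;37m🬎[0m
[38;2;30;34;34m[48;2;27;31;30m🬎[38;2;30;34;34m[48;2;27;31;30m🬎[38;2;30;34;34m[48;2;27;31;30m🬎[38;2;30;34;34m[48;2;27;31;30m🬎[38;2;89;89;89m[48;2;29;33;32m▐[38;2;99;99;99m[48;2;28;28;28m🬎[38;2;30;34;34m[48;2;27;31;30m🬎[38;2;30;34;34m[48;2;27;31;30m🬎[38;2;30;34;34m[48;2;27;31;30m🬎[38;2;30;34;34m[48;2;27;31;30m🬎[0m
[38;2;23;27;27m[48;2;19;24;24m🬎[38;2;23;27;27m[48;2;19;24;24m🬎[38;2;23;27;27m[48;2;19;24;24m🬎[38;2;23;27;27m[48;2;19;24;24m🬎[38;2;76;76;76m[48;2;21;25;25m🬁[38;2;28;28;28m[48;2;20;25;25m🬂[38;2;23;27;27m[48;2;19;24;24m🬎[38;2;23;27;27m[48;2;19;24;24m🬎[38;2;23;27;27m[48;2;19;24;24m🬎[38;2;23;27;27m[48;2;19;24;24m🬎[0m
[38;2;17;21;22m[48;2;13;18;19m🬂[38;2;17;21;22m[48;2;13;18;19m🬂[38;2;17;21;22m[48;2;13;18;19m🬂[38;2;17;21;22m[48;2;13;18;19m🬂[38;2;17;21;22m[48;2;13;18;19m🬂[38;2;17;21;22m[48;2;13;18;19m🬂[38;2;17;21;22m[48;2;13;18;19m🬂[38;2;17;21;22m[48;2;13;18;19m🬂[38;2;17;21;22m[48;2;13;18;19m🬂[38;2;17;21;22m[48;2;13;18;19m🬂[0m
</frame>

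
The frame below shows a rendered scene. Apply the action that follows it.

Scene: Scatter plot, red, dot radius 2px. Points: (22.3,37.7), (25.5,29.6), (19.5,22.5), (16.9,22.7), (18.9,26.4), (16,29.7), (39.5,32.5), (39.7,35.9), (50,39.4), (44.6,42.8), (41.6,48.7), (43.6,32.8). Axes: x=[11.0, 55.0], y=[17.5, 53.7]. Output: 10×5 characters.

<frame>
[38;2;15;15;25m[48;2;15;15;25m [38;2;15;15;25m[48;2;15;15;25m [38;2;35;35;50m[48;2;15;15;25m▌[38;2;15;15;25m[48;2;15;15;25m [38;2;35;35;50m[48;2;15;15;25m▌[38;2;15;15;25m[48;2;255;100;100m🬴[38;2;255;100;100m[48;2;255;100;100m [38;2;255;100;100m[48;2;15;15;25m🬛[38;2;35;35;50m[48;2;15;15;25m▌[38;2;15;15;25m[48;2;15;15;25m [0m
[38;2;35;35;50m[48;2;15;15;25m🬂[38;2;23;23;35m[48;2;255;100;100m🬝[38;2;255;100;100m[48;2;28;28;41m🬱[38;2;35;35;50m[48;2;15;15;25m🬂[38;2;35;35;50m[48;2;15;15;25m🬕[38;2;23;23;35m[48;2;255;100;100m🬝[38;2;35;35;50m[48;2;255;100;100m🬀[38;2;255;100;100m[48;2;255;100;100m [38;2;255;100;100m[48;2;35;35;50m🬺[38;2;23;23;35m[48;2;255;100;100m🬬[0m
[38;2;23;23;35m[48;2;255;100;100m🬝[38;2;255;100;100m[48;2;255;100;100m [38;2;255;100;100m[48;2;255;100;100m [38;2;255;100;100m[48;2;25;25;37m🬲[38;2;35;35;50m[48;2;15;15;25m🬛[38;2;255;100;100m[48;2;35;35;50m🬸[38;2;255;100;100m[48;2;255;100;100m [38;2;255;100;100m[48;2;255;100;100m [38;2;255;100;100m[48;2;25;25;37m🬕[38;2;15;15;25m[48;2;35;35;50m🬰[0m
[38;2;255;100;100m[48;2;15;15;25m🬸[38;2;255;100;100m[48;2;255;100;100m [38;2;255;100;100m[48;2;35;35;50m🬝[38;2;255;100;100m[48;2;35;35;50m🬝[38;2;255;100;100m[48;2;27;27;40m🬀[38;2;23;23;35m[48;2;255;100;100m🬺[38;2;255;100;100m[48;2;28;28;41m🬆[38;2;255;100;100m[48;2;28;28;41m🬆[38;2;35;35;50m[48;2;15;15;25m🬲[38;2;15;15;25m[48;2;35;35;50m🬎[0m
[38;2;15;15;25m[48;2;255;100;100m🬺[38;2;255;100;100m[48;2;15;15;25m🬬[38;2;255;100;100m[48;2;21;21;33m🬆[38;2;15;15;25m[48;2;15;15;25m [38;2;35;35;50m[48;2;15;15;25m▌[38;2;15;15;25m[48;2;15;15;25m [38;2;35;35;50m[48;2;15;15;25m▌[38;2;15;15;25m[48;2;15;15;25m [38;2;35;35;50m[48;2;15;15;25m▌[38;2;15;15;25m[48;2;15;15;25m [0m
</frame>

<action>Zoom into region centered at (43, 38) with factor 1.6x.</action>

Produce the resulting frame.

<frame>
[38;2;15;15;25m[48;2;15;15;25m [38;2;15;15;25m[48;2;15;15;25m [38;2;35;35;50m[48;2;15;15;25m▌[38;2;255;100;100m[48;2;15;15;25m🬊[38;2;255;100;100m[48;2;15;15;25m🬝[38;2;255;100;100m[48;2;15;15;25m🬐[38;2;35;35;50m[48;2;15;15;25m▌[38;2;15;15;25m[48;2;15;15;25m [38;2;35;35;50m[48;2;15;15;25m▌[38;2;15;15;25m[48;2;15;15;25m [0m
[38;2;35;35;50m[48;2;15;15;25m🬂[38;2;35;35;50m[48;2;15;15;25m🬂[38;2;35;35;50m[48;2;15;15;25m🬕[38;2;35;35;50m[48;2;15;15;25m🬂[38;2;35;35;50m[48;2;255;100;100m🬐[38;2;255;100;100m[48;2;255;100;100m [38;2;255;100;100m[48;2;30;30;43m🬢[38;2;255;100;100m[48;2;28;28;41m🬱[38;2;35;35;50m[48;2;15;15;25m🬕[38;2;35;35;50m[48;2;15;15;25m🬂[0m
[38;2;15;15;25m[48;2;35;35;50m🬰[38;2;15;15;25m[48;2;35;35;50m🬰[38;2;31;31;45m[48;2;255;100;100m🬝[38;2;15;15;25m[48;2;255;100;100m🬀[38;2;28;28;41m[48;2;255;100;100m🬊[38;2;255;100;100m[48;2;23;23;35m🬀[38;2;255;100;100m[48;2;28;28;41m🬊[38;2;255;100;100m[48;2;15;15;25m🬝[38;2;255;100;100m[48;2;27;27;40m🬀[38;2;15;15;25m[48;2;35;35;50m🬰[0m
[38;2;15;15;25m[48;2;35;35;50m🬎[38;2;15;15;25m[48;2;35;35;50m🬎[38;2;31;31;45m[48;2;255;100;100m🬴[38;2;255;100;100m[48;2;255;100;100m [38;2;255;100;100m[48;2;255;100;100m [38;2;255;100;100m[48;2;25;25;37m🬛[38;2;35;35;50m[48;2;15;15;25m🬲[38;2;15;15;25m[48;2;35;35;50m🬎[38;2;35;35;50m[48;2;15;15;25m🬲[38;2;15;15;25m[48;2;35;35;50m🬎[0m
[38;2;15;15;25m[48;2;15;15;25m [38;2;15;15;25m[48;2;15;15;25m [38;2;35;35;50m[48;2;15;15;25m▌[38;2;15;15;25m[48;2;255;100;100m🬺[38;2;255;100;100m[48;2;27;27;40m🬁[38;2;15;15;25m[48;2;15;15;25m [38;2;35;35;50m[48;2;15;15;25m▌[38;2;15;15;25m[48;2;15;15;25m [38;2;35;35;50m[48;2;15;15;25m▌[38;2;15;15;25m[48;2;15;15;25m [0m
</frame>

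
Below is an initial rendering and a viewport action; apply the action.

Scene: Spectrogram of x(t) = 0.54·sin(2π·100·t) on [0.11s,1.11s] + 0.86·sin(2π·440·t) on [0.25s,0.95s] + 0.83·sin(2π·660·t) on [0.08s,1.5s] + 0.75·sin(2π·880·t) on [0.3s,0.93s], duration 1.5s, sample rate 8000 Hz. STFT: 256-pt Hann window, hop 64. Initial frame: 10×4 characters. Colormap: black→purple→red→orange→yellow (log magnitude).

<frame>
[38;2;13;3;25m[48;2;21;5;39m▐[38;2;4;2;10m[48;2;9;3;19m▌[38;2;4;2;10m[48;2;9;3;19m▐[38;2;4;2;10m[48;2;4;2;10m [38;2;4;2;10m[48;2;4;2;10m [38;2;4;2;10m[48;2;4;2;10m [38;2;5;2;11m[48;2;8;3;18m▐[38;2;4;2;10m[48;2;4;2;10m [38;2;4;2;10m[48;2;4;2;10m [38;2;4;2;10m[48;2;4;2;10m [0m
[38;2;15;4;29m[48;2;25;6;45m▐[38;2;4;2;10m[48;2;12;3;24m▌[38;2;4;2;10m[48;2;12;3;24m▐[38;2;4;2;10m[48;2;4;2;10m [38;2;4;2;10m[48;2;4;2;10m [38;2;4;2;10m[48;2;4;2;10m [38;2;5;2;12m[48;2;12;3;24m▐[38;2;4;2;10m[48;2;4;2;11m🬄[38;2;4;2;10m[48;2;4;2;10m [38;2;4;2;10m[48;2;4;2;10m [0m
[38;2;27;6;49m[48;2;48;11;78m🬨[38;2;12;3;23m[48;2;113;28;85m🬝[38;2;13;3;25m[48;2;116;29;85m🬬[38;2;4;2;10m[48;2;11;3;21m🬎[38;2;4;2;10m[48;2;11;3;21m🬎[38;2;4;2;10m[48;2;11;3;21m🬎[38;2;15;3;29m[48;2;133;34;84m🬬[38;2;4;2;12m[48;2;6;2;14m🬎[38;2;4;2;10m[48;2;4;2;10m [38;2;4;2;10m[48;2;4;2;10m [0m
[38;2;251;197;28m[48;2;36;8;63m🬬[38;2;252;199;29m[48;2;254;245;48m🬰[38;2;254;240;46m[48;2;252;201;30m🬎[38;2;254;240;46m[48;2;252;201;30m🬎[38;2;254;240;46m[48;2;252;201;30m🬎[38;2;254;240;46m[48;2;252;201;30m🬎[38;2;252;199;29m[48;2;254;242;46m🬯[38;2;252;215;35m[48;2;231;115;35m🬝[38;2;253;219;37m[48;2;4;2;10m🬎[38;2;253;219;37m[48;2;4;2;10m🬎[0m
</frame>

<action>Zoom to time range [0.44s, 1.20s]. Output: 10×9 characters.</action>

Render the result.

<frame>
[38;2;4;2;10m[48;2;4;2;10m [38;2;4;2;10m[48;2;4;2;10m [38;2;4;2;10m[48;2;4;2;10m [38;2;4;2;10m[48;2;4;2;10m [38;2;4;2;10m[48;2;4;2;10m [38;2;4;2;10m[48;2;4;2;10m [38;2;5;2;12m[48;2;8;3;18m▌[38;2;5;2;11m[48;2;4;2;10m▌[38;2;4;2;10m[48;2;4;2;10m [38;2;4;2;10m[48;2;4;2;10m [0m
[38;2;4;2;10m[48;2;4;2;10m [38;2;4;2;10m[48;2;4;2;10m [38;2;4;2;10m[48;2;4;2;10m [38;2;4;2;10m[48;2;4;2;10m [38;2;4;2;10m[48;2;4;2;10m [38;2;4;2;10m[48;2;4;2;10m [38;2;5;2;12m[48;2;9;3;18m▌[38;2;4;2;10m[48;2;5;2;11m▐[38;2;4;2;10m[48;2;4;2;10m [38;2;4;2;10m[48;2;4;2;10m [0m
[38;2;4;2;10m[48;2;4;2;10m [38;2;4;2;10m[48;2;4;2;10m [38;2;4;2;10m[48;2;4;2;10m [38;2;4;2;10m[48;2;4;2;10m [38;2;4;2;10m[48;2;4;2;10m [38;2;4;2;10m[48;2;4;2;10m [38;2;5;2;13m[48;2;9;3;20m▌[38;2;5;2;12m[48;2;4;2;10m▌[38;2;4;2;10m[48;2;4;2;10m [38;2;4;2;10m[48;2;4;2;11m🬬[0m
[38;2;4;2;10m[48;2;4;2;10m [38;2;4;2;10m[48;2;4;2;10m [38;2;4;2;10m[48;2;4;2;10m [38;2;4;2;10m[48;2;4;2;10m [38;2;4;2;10m[48;2;4;2;10m [38;2;4;2;10m[48;2;4;2;10m [38;2;6;2;14m[48;2;12;3;23m▌[38;2;4;2;10m[48;2;5;2;12m▐[38;2;4;2;10m[48;2;4;2;10m [38;2;4;2;11m[48;2;4;2;10m▌[0m
[38;2;4;2;10m[48;2;4;2;10m [38;2;4;2;10m[48;2;4;2;10m [38;2;4;2;10m[48;2;4;2;10m [38;2;4;2;10m[48;2;4;2;10m [38;2;4;2;10m[48;2;4;2;10m [38;2;4;2;10m[48;2;4;2;10m [38;2;7;2;16m[48;2;16;4;30m▌[38;2;4;2;10m[48;2;6;2;13m▐[38;2;4;2;10m[48;2;4;2;10m [38;2;4;2;10m[48;2;5;2;11m🬨[0m
[38;2;4;2;10m[48;2;4;2;10m [38;2;4;2;10m[48;2;4;2;10m [38;2;4;2;10m[48;2;4;2;10m [38;2;4;2;10m[48;2;4;2;10m [38;2;4;2;10m[48;2;4;2;10m [38;2;4;2;10m[48;2;4;2;10m [38;2;11;3;22m[48;2;25;6;46m▌[38;2;4;2;10m[48;2;7;2;16m▐[38;2;4;2;10m[48;2;4;2;10m [38;2;4;2;10m[48;2;5;2;12m▐[0m
[38;2;5;2;11m[48;2;251;190;25m🬎[38;2;5;2;11m[48;2;251;190;25m🬎[38;2;5;2;11m[48;2;251;190;25m🬎[38;2;5;2;11m[48;2;251;190;25m🬎[38;2;5;2;11m[48;2;251;190;25m🬎[38;2;5;2;11m[48;2;251;190;25m🬎[38;2;42;10;62m[48;2;251;181;22m🬎[38;2;4;2;10m[48;2;11;3;22m▐[38;2;4;2;10m[48;2;4;2;11m🬎[38;2;4;2;11m[48;2;7;2;16m🬨[0m
[38;2;254;238;45m[48;2;252;193;27m🬎[38;2;254;238;45m[48;2;252;193;27m🬎[38;2;254;238;45m[48;2;252;193;27m🬎[38;2;254;238;45m[48;2;252;193;27m🬎[38;2;254;238;45m[48;2;252;193;27m🬎[38;2;254;238;45m[48;2;252;193;27m🬎[38;2;252;193;27m[48;2;254;240;45m🬯[38;2;254;243;47m[48;2;29;7;44m🬋[38;2;254;243;47m[48;2;15;3;28m🬋[38;2;254;243;47m[48;2;16;4;30m🬋[0m
[38;2;253;224;39m[48;2;50;11;88m🬰[38;2;253;224;39m[48;2;50;11;87m🬰[38;2;253;224;39m[48;2;50;11;87m🬰[38;2;253;224;39m[48;2;50;11;88m🬰[38;2;253;224;39m[48;2;50;11;88m🬰[38;2;253;224;39m[48;2;50;11;87m🬰[38;2;253;225;39m[48;2;96;23;85m🬰[38;2;45;10;68m[48;2;252;201;30m🬎[38;2;27;6;50m[48;2;252;201;30m🬎[38;2;10;3;21m[48;2;225;119;51m🬨[0m
</frame>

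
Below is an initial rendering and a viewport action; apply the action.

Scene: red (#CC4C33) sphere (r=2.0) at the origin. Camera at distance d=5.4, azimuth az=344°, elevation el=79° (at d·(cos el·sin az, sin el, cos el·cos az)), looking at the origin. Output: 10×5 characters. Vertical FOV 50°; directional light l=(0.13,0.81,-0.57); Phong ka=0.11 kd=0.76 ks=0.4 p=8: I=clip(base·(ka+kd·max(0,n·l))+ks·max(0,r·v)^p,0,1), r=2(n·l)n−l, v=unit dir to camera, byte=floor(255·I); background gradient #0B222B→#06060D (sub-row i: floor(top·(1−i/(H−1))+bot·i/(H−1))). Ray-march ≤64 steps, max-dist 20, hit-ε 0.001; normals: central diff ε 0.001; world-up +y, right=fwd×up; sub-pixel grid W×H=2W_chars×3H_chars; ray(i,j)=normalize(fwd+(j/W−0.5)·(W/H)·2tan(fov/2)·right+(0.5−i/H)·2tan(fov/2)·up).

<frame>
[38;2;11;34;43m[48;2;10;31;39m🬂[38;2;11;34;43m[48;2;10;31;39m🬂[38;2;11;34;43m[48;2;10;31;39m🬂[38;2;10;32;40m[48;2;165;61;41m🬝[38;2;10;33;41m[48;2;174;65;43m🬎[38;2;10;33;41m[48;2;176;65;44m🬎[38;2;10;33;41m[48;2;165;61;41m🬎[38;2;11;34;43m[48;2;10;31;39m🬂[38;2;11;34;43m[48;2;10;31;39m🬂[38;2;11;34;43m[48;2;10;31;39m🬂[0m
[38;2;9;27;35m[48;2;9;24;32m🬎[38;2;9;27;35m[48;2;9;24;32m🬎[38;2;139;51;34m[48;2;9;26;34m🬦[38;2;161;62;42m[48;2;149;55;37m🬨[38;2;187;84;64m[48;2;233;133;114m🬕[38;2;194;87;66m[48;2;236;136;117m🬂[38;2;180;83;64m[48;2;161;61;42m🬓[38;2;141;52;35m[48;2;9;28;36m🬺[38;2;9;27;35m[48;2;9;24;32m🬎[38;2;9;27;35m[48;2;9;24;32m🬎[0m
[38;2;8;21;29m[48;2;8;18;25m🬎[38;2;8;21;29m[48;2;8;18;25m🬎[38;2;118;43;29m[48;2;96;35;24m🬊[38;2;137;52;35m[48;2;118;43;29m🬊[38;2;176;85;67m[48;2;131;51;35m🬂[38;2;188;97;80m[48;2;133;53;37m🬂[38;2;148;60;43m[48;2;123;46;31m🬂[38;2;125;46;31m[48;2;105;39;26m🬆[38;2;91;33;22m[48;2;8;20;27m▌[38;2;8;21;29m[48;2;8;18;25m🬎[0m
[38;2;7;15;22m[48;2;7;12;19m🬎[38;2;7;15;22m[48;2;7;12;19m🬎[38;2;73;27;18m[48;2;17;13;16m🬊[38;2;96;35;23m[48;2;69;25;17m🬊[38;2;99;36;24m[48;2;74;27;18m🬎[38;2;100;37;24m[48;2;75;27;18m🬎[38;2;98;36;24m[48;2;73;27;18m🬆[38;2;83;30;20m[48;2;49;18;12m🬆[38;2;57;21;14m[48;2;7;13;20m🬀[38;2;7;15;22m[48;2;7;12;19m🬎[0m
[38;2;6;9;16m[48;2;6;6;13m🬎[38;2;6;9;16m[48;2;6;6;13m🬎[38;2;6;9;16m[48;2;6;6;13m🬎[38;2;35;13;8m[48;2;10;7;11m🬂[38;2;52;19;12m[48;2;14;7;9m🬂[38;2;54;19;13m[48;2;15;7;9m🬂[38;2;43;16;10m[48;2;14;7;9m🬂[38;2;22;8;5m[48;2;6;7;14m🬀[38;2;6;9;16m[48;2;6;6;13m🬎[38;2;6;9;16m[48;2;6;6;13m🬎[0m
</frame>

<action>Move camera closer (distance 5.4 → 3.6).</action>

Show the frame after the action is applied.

<frame>
[38;2;10;32;40m[48;2;140;52;35m🬝[38;2;11;34;43m[48;2;152;56;37m🬀[38;2;158;59;40m[48;2;163;63;44m▌[38;2;176;74;54m[48;2;197;98;78m🬕[38;2;202;99;79m[48;2;235;136;117m🬆[38;2;209;106;86m[48;2;242;143;124m🬊[38;2;184;83;63m[48;2;211;112;93m🬨[38;2;160;61;42m[48;2;169;71;52m🬨[38;2;155;57;38m[48;2;149;55;37m🬆[38;2;140;52;34m[48;2;10;33;42m🬱[0m
[38;2;9;28;36m[48;2;129;48;32m🬀[38;2;144;53;35m[48;2;136;50;33m🬊[38;2;156;64;45m[48;2;145;55;38m🬉[38;2;193;99;82m[48;2;166;75;57m🬉[38;2;231;137;118m[48;2;192;102;84m🬊[38;2;237;143;125m[48;2;197;107;90m🬆[38;2;205;112;94m[48;2;174;83;66m🬄[38;2;162;70;52m[48;2;146;58;40m🬄[38;2;143;53;36m[48;2;135;50;33m🬆[38;2;134;50;33m[48;2;127;47;31m🬆[0m
[38;2;119;44;29m[48;2;108;40;26m🬊[38;2;128;47;31m[48;2;119;44;29m🬊[38;2;134;51;34m[48;2;125;46;31m🬂[38;2;144;59;43m[48;2;129;49;33m🬂[38;2;157;71;55m[48;2;133;52;36m🬂[38;2;159;73;57m[48;2;133;52;37m🬂[38;2;147;62;45m[48;2;129;49;34m🬂[38;2;133;50;34m[48;2;122;45;30m🬆[38;2;127;47;31m[48;2;118;44;29m🬆[38;2;119;44;29m[48;2;109;40;27m🬆[0m
[38;2;97;36;23m[48;2;78;29;19m🬊[38;2;108;40;27m[48;2;96;35;24m🬊[38;2;112;41;27m[48;2;101;37;25m🬎[38;2;116;43;28m[48;2;106;39;26m🬊[38;2;116;43;29m[48;2;106;39;26m🬎[38;2;116;43;29m[48;2;106;39;26m🬎[38;2;115;42;28m[48;2;106;39;26m🬆[38;2;113;41;28m[48;2;103;38;25m🬆[38;2;108;40;26m[48;2;97;35;24m🬆[38;2;99;36;24m[48;2;85;31;21m🬆[0m
[38;2;63;23;15m[48;2;6;7;14m🬉[38;2;82;30;20m[48;2;62;23;15m🬊[38;2;91;33;22m[48;2;76;28;18m🬊[38;2;95;35;23m[48;2;82;30;20m🬊[38;2;95;35;23m[48;2;81;30;20m🬎[38;2;96;35;23m[48;2;84;31;20m🬆[38;2;94;35;23m[48;2;82;30;20m🬆[38;2;90;33;22m[48;2;77;28;19m🬆[38;2;84;31;20m[48;2;67;24;16m🬆[38;2;60;22;14m[48;2;6;6;13m🬝[0m
</frame>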